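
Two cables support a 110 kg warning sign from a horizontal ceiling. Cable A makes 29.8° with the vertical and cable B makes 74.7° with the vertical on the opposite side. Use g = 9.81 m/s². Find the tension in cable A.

T_A ≈ 1080 N

Angles from the horizontal: cable A is 90° − 29.8° = 60.2°, cable B is 90° − 74.7° = 15.3°.
Weight W = 110 × 9.81 = 1079 N acts straight down.
Horizontal: T_A cos 60.2° = T_B cos 15.3°  →  T_B = 0.5152 T_A.
Vertical: T_A sin 60.2° + T_B sin 15.3° = 1079.
Substituting the horizontal relation into the vertical equation gives 1.004 T_A = 1079, so T_A = 1075 N.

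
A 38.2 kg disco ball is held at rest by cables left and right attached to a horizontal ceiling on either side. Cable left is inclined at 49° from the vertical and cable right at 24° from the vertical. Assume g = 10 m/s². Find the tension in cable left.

T_left ≈ 162 N

Angles from the horizontal: cable left is 90° − 49° = 41°, cable right is 90° − 24° = 66°.
Weight W = 38.2 × 10 = 382 N acts straight down.
Horizontal: T_left cos 41° = T_right cos 66°  →  T_right = 1.856 T_left.
Vertical: T_left sin 41° + T_right sin 66° = 382.
Substituting the horizontal relation into the vertical equation gives 2.351 T_left = 382, so T_left = 162.5 N.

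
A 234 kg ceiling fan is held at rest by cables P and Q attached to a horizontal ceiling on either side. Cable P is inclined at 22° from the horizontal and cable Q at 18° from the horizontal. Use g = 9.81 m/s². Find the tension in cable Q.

T_Q ≈ 3310 N

Weight W = 234 × 9.81 = 2296 N acts straight down.
Horizontal: T_P cos 22° = T_Q cos 18°  →  T_P = 1.026 T_Q.
Vertical: T_P sin 22° + T_Q sin 18° = 2296.
Substituting the horizontal relation into the vertical equation gives 0.6933 T_Q = 2296, so T_Q = 3311 N.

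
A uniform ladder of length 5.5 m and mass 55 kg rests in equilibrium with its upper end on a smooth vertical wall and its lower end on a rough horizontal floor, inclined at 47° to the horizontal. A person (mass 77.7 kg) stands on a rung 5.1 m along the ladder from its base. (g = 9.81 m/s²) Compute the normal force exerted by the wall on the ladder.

N_wall ≈ 911 N

Torques about the foot: N_wall · 5.5 sin 47° = 55×9.81×2.75 cos 47° + 77.7×9.81×5.1 cos 47° → N_wall = 910.67 N.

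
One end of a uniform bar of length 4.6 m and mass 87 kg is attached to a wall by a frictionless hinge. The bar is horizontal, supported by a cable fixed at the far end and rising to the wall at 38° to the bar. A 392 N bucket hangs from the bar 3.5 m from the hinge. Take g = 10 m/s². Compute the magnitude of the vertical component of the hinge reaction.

|H_y| ≈ 529 N

Take torques about the hinge: T sin 38° · 4.6 = 87×10×2.3 + 392×3.5 = 3373 N·m.
So T = 3373 / (0.6157 × 4.6) = 1191 N.
ΣF_y = 0: H_y = (87×10 + 392) − T sin 38° = 1262 − 733.26 = 528.74 N.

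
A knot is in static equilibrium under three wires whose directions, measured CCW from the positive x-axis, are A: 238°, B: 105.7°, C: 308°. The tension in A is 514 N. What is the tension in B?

T_B ≈ 1270 N

Resolve: ΣF_x = 514 cos 238° + T_B cos 105.7° + T_C cos 308° = 0.
        ΣF_y = 514 sin 238° + T_B sin 105.7° + T_C sin 308° = 0.
The known terms sum to (-272.4, -435.9) N, so -0.2706 T_B + 0.6157 T_C = 272.4 and 0.9627 T_B − 0.7880 T_C = 435.9.
Solving simultaneously: T_B = 1273 N, T_C = 1002 N.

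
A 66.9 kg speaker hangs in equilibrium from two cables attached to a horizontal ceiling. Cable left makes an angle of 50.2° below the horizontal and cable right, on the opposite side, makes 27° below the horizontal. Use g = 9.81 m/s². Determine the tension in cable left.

Weight W = 66.9 × 9.81 = 656.3 N acts straight down.
Horizontal: T_left cos 50.2° = T_right cos 27°  →  T_right = 0.7184 T_left.
Vertical: T_left sin 50.2° + T_right sin 27° = 656.3.
Substituting the horizontal relation into the vertical equation gives 1.094 T_left = 656.3, so T_left = 599.7 N.

T_left ≈ 600 N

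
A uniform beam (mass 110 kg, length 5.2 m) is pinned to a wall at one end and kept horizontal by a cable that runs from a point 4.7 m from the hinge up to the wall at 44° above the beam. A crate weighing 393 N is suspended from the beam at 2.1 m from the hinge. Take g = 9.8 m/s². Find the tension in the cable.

Take torques about the hinge: T sin 44° · 4.7 = 110×9.8×2.6 + 393×2.1 = 3628.1 N·m.
So T = 3628.1 / (0.6947 × 4.7) = 1111.2 N.

T ≈ 1110 N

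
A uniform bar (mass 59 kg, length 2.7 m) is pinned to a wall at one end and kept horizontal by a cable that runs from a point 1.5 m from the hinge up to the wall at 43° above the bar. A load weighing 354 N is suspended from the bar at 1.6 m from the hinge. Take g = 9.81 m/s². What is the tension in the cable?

T ≈ 1320 N

Take torques about the hinge: T sin 43° · 1.5 = 59×9.81×1.35 + 354×1.6 = 1347.8 N·m.
So T = 1347.8 / (0.6820 × 1.5) = 1317.5 N.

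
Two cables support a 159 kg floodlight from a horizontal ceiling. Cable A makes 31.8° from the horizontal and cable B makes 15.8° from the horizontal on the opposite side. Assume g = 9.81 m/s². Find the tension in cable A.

T_A ≈ 2030 N

Weight W = 159 × 9.81 = 1560 N acts straight down.
Horizontal: T_A cos 31.8° = T_B cos 15.8°  →  T_B = 0.8833 T_A.
Vertical: T_A sin 31.8° + T_B sin 15.8° = 1560.
Substituting the horizontal relation into the vertical equation gives 0.7675 T_A = 1560, so T_A = 2032 N.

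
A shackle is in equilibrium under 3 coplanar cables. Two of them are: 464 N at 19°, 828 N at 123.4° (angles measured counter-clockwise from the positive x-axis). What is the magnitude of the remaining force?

F ≈ 842 N

Sum the known components: ΣF_x = -17.08 N, ΣF_y = 842.3 N.
For equilibrium the remaining force must supply (−ΣF_x, −ΣF_y) = (17.08, -842.3) N.
Magnitude = √((17.08)² + (-842.3)²) = 842.5 N; direction = atan2(-842.3, 17.08) = 271.2°.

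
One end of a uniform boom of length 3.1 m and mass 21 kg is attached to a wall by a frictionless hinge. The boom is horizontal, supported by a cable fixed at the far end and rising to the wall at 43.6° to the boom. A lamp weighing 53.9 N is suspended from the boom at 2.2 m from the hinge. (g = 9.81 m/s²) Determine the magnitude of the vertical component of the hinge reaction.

Take torques about the hinge: T sin 43.6° · 3.1 = 21×9.81×1.55 + 53.9×2.2 = 437.9 N·m.
So T = 437.9 / (0.6896 × 3.1) = 204.83 N.
ΣF_y = 0: H_y = (21×9.81 + 53.9) − T sin 43.6° = 259.91 − 141.26 = 118.65 N.

|H_y| ≈ 119 N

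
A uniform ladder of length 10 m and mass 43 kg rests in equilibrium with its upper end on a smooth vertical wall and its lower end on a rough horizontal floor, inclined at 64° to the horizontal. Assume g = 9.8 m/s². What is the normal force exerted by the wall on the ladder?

N_wall ≈ 103 N

Torques about the foot: N_wall · 10 sin 64° = 43×9.8×5 cos 64° → N_wall = 102.77 N.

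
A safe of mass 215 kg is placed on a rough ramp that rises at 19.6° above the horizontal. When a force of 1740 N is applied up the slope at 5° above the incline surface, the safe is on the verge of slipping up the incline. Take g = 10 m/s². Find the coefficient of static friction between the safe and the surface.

μ ≈ 0.540

On the verge of sliding up the incline, friction is at its maximum μN and acts down the slope.
Perpendicular to incline: N = W cos 19.6° − P sin 5° = 2025 − 151.7 = 1874 N.
Along incline: P cos 5° − μN = W sin 19.6° → μ = −(W sin 19.6° − P cos 5°) / N = 0.5402.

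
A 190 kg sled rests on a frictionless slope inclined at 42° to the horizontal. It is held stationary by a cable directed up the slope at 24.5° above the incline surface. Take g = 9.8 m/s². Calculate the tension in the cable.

Take axes along and perpendicular to the incline. Weight components: W sin 42° = 1246 N down-slope, W cos 42° = 1384 N into the surface.
Along incline: T cos 24.5° = W sin 42° → T = 1369 N.
Perpendicular: N = W cos 42° − T sin 24.5° = 815.9 N.

T ≈ 1370 N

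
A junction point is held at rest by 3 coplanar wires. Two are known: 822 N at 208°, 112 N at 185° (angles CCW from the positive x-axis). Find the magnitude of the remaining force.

F ≈ 926 N

Sum the known components: ΣF_x = -837.4 N, ΣF_y = -395.7 N.
For equilibrium the remaining force must supply (−ΣF_x, −ΣF_y) = (837.4, 395.7) N.
Magnitude = √((837.4)² + (395.7)²) = 926.1 N; direction = atan2(395.7, 837.4) = 25.3°.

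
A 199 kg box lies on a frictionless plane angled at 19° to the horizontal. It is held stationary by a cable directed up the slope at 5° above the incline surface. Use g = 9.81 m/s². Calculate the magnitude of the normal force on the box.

Take axes along and perpendicular to the incline. Weight components: W sin 19° = 635.6 N down-slope, W cos 19° = 1846 N into the surface.
Along incline: T cos 5° = W sin 19° → T = 638 N.
Perpendicular: N = W cos 19° − T sin 5° = 1790 N.

N ≈ 1790 N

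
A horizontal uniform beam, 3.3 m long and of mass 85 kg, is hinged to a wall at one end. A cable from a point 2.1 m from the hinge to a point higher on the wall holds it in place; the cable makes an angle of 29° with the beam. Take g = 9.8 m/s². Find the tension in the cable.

T ≈ 1350 N

Take torques about the hinge: T sin 29° · 2.1 = 85×9.8×1.65 = 1374.5 N·m.
So T = 1374.5 / (0.4848 × 2.1) = 1350 N.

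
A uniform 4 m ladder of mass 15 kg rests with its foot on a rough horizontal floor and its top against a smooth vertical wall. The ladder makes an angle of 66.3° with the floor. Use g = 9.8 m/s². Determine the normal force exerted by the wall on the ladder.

Torques about the foot: N_wall · 4 sin 66.3° = 15×9.8×2 cos 66.3° → N_wall = 32.264 N.

N_wall ≈ 32.3 N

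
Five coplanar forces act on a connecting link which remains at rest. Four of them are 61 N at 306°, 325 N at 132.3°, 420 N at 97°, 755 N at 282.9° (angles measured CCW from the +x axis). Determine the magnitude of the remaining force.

Sum the known components: ΣF_x = -65.51 N, ΣF_y = -128 N.
For equilibrium the remaining force must supply (−ΣF_x, −ΣF_y) = (65.51, 128) N.
Magnitude = √((65.51)² + (128)²) = 143.8 N; direction = atan2(128, 65.51) = 62.9°.

F ≈ 144 N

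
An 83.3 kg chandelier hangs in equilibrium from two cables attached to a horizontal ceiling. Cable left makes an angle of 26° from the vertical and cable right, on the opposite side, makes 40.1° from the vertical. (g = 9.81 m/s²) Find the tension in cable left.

T_left ≈ 576 N

Angles from the horizontal: cable left is 90° − 26° = 64°, cable right is 90° − 40.1° = 49.9°.
Weight W = 83.3 × 9.81 = 817.2 N acts straight down.
Horizontal: T_left cos 64° = T_right cos 49.9°  →  T_right = 0.6806 T_left.
Vertical: T_left sin 64° + T_right sin 49.9° = 817.2.
Substituting the horizontal relation into the vertical equation gives 1.419 T_left = 817.2, so T_left = 575.7 N.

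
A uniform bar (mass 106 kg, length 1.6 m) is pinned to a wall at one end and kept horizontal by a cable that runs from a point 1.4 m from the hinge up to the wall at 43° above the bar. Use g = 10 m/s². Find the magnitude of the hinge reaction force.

Take torques about the hinge: T sin 43° · 1.4 = 106×10×0.8 = 848 N·m.
So T = 848 / (0.6820 × 1.4) = 888.15 N.
ΣF_x = 0: H_x = T cos 43° = 649.55 N.
ΣF_y = 0: H_y = (106×10) − T sin 43° = 1060 − 605.71 = 454.29 N.
|H| = √(H_x² + H_y²) = √((649.55)² + (454.29)²) = 792.65 N.

|H| ≈ 793 N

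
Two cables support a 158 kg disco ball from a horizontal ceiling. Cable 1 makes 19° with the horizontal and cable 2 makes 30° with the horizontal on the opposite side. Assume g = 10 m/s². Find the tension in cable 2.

Weight W = 158 × 10 = 1580 N acts straight down.
Horizontal: T_1 cos 19° = T_2 cos 30°  →  T_1 = 0.9159 T_2.
Vertical: T_1 sin 19° + T_2 sin 30° = 1580.
Substituting the horizontal relation into the vertical equation gives 0.7982 T_2 = 1580, so T_2 = 1979 N.

T_2 ≈ 1980 N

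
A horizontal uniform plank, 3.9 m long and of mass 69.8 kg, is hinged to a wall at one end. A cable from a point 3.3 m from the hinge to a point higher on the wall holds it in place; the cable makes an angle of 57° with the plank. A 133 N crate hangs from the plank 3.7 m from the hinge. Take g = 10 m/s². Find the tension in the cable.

Take torques about the hinge: T sin 57° · 3.3 = 69.8×10×1.95 + 133×3.7 = 1853.2 N·m.
So T = 1853.2 / (0.8387 × 3.3) = 669.6 N.

T ≈ 670 N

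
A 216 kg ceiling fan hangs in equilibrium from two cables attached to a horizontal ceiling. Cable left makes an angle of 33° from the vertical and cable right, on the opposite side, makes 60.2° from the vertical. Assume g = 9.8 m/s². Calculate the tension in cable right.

Angles from the horizontal: cable left is 90° − 33° = 57°, cable right is 90° − 60.2° = 29.8°.
Weight W = 216 × 9.8 = 2117 N acts straight down.
Horizontal: T_left cos 57° = T_right cos 29.8°  →  T_left = 1.593 T_right.
Vertical: T_left sin 57° + T_right sin 29.8° = 2117.
Substituting the horizontal relation into the vertical equation gives 1.833 T_right = 2117, so T_right = 1155 N.

T_right ≈ 1150 N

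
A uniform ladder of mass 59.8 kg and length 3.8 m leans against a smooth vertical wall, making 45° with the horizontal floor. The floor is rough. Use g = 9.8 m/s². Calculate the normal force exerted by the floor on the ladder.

ΣF_y = 0: N_floor = 59.8×9.8 = 586.04 N.

N_floor ≈ 586 N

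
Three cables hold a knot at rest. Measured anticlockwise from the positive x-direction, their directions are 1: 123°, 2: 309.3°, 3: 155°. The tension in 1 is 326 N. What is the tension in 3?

T_3 ≈ 82.5 N

Resolve: ΣF_x = 326 cos 123° + T_2 cos 309.3° + T_3 cos 155° = 0.
        ΣF_y = 326 sin 123° + T_2 sin 309.3° + T_3 sin 155° = 0.
The known terms sum to (-177.6, 273.4) N, so 0.6334 T_2 − 0.9063 T_3 = 177.6 and -0.7738 T_2 + 0.4226 T_3 = -273.4.
Solving simultaneously: T_2 = 398.4 N, T_3 = 82.49 N.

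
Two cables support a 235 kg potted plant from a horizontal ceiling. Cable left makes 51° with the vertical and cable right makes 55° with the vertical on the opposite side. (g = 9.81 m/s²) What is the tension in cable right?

T_right ≈ 1860 N

Angles from the horizontal: cable left is 90° − 51° = 39°, cable right is 90° − 55° = 35°.
Weight W = 235 × 9.81 = 2305 N acts straight down.
Horizontal: T_left cos 39° = T_right cos 35°  →  T_left = 1.054 T_right.
Vertical: T_left sin 39° + T_right sin 35° = 2305.
Substituting the horizontal relation into the vertical equation gives 1.237 T_right = 2305, so T_right = 1864 N.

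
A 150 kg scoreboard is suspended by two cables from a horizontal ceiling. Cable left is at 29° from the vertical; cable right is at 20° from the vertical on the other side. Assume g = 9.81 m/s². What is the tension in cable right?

Angles from the horizontal: cable left is 90° − 29° = 61°, cable right is 90° − 20° = 70°.
Weight W = 150 × 9.81 = 1472 N acts straight down.
Horizontal: T_left cos 61° = T_right cos 70°  →  T_left = 0.7055 T_right.
Vertical: T_left sin 61° + T_right sin 70° = 1472.
Substituting the horizontal relation into the vertical equation gives 1.557 T_right = 1472, so T_right = 945.3 N.

T_right ≈ 945 N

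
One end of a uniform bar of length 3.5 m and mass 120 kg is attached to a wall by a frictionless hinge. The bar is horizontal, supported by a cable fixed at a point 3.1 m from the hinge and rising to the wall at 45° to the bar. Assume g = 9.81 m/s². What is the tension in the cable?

T ≈ 940 N

Take torques about the hinge: T sin 45° · 3.1 = 120×9.81×1.75 = 2060.1 N·m.
So T = 2060.1 / (0.7071 × 3.1) = 939.81 N.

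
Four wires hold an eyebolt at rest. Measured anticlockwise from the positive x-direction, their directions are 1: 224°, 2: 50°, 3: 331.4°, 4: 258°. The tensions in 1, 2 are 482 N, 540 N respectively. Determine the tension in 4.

T_4 ≈ 72.4 N

Resolve: ΣF_x = 482 cos 224° + 540 cos 50° + T_3 cos 331.4° + T_4 cos 258° = 0.
        ΣF_y = 482 sin 224° + 540 sin 50° + T_3 sin 331.4° + T_4 sin 258° = 0.
The known terms sum to (0.3835, 78.84) N, so 0.8780 T_3 − 0.2079 T_4 = -0.3835 and -0.4787 T_3 − 0.9781 T_4 = -78.84.
Solving simultaneously: T_3 = 16.71 N, T_4 = 72.42 N.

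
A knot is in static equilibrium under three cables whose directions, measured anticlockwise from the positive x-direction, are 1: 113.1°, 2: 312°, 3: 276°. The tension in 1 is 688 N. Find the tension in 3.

T_3 ≈ 379 N

Resolve: ΣF_x = 688 cos 113.1° + T_2 cos 312° + T_3 cos 276° = 0.
        ΣF_y = 688 sin 113.1° + T_2 sin 312° + T_3 sin 276° = 0.
The known terms sum to (-269.9, 632.8) N, so 0.6691 T_2 + 0.1045 T_3 = 269.9 and -0.7431 T_2 − 0.9945 T_3 = -632.8.
Solving simultaneously: T_2 = 344.2 N, T_3 = 379.1 N.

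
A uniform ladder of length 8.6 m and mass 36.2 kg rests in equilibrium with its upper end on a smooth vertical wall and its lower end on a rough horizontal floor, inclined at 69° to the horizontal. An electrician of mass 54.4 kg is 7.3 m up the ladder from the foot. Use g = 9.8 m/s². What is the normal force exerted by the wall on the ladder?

Torques about the foot: N_wall · 8.6 sin 69° = 36.2×9.8×4.3 cos 69° + 54.4×9.8×7.3 cos 69° → N_wall = 241.8 N.

N_wall ≈ 242 N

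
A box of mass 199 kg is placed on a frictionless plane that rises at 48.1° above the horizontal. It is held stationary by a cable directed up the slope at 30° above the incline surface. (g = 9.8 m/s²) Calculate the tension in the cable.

T ≈ 1680 N

Take axes along and perpendicular to the incline. Weight components: W sin 48.1° = 1452 N down-slope, W cos 48.1° = 1302 N into the surface.
Along incline: T cos 30° = W sin 48.1° → T = 1676 N.
Perpendicular: N = W cos 48.1° − T sin 30° = 464.4 N.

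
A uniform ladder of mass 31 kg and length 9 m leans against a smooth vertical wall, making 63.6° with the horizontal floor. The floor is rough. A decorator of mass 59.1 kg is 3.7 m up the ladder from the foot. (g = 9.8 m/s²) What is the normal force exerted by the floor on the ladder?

N_floor ≈ 883 N

ΣF_y = 0: N_floor = 31×9.8 + 59.1×9.8 = 882.98 N.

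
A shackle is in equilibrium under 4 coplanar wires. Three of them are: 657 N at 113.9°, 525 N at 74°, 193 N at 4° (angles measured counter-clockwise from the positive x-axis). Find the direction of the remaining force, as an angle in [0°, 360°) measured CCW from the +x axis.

Sum the known components: ΣF_x = 71.06 N, ΣF_y = 1119 N.
For equilibrium the remaining force must supply (−ΣF_x, −ΣF_y) = (-71.06, -1119) N.
Magnitude = √((-71.06)² + (-1119)²) = 1121 N; direction = atan2(-1119, -71.06) = 266.4°.

θ ≈ 266°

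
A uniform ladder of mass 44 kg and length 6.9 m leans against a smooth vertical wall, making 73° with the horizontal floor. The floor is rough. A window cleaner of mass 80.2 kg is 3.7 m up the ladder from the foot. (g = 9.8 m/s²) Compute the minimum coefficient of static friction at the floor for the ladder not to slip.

μ_min ≈ 0.160

ΣF_y = 0: N_floor = 44×9.8 + 80.2×9.8 = 1217.2 N.
Torques about the foot: N_wall · 6.9 sin 73° = 44×9.8×3.45 cos 73° + 80.2×9.8×3.7 cos 73° → N_wall = 194.77 N.
ΣF_x = 0: f_floor = N_wall = 194.77 N.
μ_min = f_floor / N_floor = 194.77 / 1217.2 = 0.16.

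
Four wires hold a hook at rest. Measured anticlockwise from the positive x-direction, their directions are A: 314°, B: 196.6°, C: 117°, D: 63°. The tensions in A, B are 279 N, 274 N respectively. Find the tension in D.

T_D ≈ 232 N

Resolve: ΣF_x = 279 cos 314° + 274 cos 196.6° + T_C cos 117° + T_D cos 63° = 0.
        ΣF_y = 279 sin 314° + 274 sin 196.6° + T_C sin 117° + T_D sin 63° = 0.
The known terms sum to (-68.77, -279) N, so -0.4540 T_C + 0.4540 T_D = 68.77 and 0.8910 T_C + 0.8910 T_D = 279.
Solving simultaneously: T_C = 80.81 N, T_D = 232.3 N.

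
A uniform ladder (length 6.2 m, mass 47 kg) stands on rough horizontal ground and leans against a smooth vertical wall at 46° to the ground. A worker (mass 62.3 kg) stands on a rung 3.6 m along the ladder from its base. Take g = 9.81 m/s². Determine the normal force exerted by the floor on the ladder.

N_floor ≈ 1070 N

ΣF_y = 0: N_floor = 47×9.81 + 62.3×9.81 = 1072.2 N.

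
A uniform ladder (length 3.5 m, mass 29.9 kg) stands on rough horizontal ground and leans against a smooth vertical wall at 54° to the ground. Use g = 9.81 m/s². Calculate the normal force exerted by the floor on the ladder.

N_floor ≈ 293 N

ΣF_y = 0: N_floor = 29.9×9.81 = 293.32 N.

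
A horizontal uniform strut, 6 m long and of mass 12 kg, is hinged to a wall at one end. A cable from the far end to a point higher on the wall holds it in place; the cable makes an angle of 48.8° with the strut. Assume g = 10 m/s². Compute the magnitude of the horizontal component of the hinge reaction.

Take torques about the hinge: T sin 48.8° · 6 = 12×10×3 = 360 N·m.
So T = 360 / (0.7524 × 6) = 79.743 N.
ΣF_x = 0: H_x = T cos 48.8° = 52.526 N.

H_x ≈ 52.5 N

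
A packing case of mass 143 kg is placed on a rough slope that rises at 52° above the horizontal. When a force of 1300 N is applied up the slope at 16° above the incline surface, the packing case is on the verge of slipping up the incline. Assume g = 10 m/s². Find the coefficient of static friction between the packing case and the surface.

On the verge of sliding up the incline, friction is at its maximum μN and acts down the slope.
Perpendicular to incline: N = W cos 52° − P sin 16° = 880.4 − 358.3 = 522.1 N.
Along incline: P cos 16° − μN = W sin 52° → μ = −(W sin 52° − P cos 16°) / N = 0.2352.

μ ≈ 0.235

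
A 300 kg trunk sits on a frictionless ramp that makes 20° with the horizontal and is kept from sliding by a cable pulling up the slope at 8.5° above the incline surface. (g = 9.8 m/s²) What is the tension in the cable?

Take axes along and perpendicular to the incline. Weight components: W sin 20° = 1006 N down-slope, W cos 20° = 2763 N into the surface.
Along incline: T cos 8.5° = W sin 20° → T = 1017 N.
Perpendicular: N = W cos 20° − T sin 8.5° = 2612 N.

T ≈ 1020 N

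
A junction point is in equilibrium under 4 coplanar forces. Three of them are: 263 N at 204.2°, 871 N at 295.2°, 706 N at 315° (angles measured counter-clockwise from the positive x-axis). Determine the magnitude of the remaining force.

Sum the known components: ΣF_x = 630.2 N, ΣF_y = -1395 N.
For equilibrium the remaining force must supply (−ΣF_x, −ΣF_y) = (-630.2, 1395) N.
Magnitude = √((-630.2)² + (1395)²) = 1531 N; direction = atan2(1395, -630.2) = 114.3°.

F ≈ 1530 N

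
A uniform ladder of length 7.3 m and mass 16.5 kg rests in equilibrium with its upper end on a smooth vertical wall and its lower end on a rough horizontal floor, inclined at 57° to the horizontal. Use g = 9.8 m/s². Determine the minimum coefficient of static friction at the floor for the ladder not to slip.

μ_min ≈ 0.325

ΣF_y = 0: N_floor = 16.5×9.8 = 161.7 N.
Torques about the foot: N_wall · 7.3 sin 57° = 16.5×9.8×3.65 cos 57° → N_wall = 52.505 N.
ΣF_x = 0: f_floor = N_wall = 52.505 N.
μ_min = f_floor / N_floor = 52.505 / 161.7 = 0.3247.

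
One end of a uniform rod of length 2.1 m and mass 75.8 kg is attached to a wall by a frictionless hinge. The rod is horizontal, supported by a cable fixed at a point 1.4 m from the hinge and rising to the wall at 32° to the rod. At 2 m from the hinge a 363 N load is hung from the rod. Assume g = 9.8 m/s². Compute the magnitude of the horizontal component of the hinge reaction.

Take torques about the hinge: T sin 32° · 1.4 = 75.8×9.8×1.05 + 363×2 = 1506 N·m.
So T = 1506 / (0.5299 × 1.4) = 2029.9 N.
ΣF_x = 0: H_x = T cos 32° = 1721.5 N.

H_x ≈ 1720 N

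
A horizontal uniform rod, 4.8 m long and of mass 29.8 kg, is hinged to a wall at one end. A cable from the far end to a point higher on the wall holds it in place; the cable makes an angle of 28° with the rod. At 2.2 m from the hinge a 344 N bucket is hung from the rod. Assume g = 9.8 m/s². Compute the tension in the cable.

Take torques about the hinge: T sin 28° · 4.8 = 29.8×9.8×2.4 + 344×2.2 = 1457.7 N·m.
So T = 1457.7 / (0.4695 × 4.8) = 646.87 N.

T ≈ 647 N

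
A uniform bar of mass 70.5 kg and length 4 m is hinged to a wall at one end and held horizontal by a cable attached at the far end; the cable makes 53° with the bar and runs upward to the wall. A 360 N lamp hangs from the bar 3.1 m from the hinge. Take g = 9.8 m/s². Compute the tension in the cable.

T ≈ 782 N

Take torques about the hinge: T sin 53° · 4 = 70.5×9.8×2 + 360×3.1 = 2497.8 N·m.
So T = 2497.8 / (0.7986 × 4) = 781.9 N.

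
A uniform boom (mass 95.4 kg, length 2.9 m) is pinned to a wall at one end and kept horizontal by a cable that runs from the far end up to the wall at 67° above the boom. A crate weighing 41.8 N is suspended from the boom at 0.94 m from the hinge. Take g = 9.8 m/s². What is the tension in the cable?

Take torques about the hinge: T sin 67° · 2.9 = 95.4×9.8×1.45 + 41.8×0.94 = 1394.9 N·m.
So T = 1394.9 / (0.9205 × 2.9) = 522.55 N.

T ≈ 523 N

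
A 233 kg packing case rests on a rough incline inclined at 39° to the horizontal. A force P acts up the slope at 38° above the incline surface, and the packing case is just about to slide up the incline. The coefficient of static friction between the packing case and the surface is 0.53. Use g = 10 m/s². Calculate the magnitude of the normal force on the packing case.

N ≈ 470 N

On the verge of sliding up the incline, friction equals μN and acts down the slope.
Perpendicular: N + P sin 38° = W cos 39° = 1811 N.
Along incline: P cos 38° = W sin 39° + μN  with W sin 39° = 1466 N.
Solving the pair for P and N: P = 2177 N, N = 470.4 N (and f = μN = 249.3 N).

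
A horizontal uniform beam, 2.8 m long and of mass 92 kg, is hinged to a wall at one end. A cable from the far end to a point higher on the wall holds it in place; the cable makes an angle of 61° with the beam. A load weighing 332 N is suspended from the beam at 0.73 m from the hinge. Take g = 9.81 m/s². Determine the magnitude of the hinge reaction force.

Take torques about the hinge: T sin 61° · 2.8 = 92×9.81×1.4 + 332×0.73 = 1505.9 N·m.
So T = 1505.9 / (0.8746 × 2.8) = 614.92 N.
ΣF_x = 0: H_x = T cos 61° = 298.12 N.
ΣF_y = 0: H_y = (92×9.81 + 332) − T sin 61° = 1234.5 − 537.82 = 696.7 N.
|H| = √(H_x² + H_y²) = √((298.12)² + (696.7)²) = 757.81 N.

|H| ≈ 758 N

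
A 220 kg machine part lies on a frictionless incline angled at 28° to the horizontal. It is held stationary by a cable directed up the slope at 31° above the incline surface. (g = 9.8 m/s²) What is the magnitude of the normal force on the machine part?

N ≈ 1300 N

Take axes along and perpendicular to the incline. Weight components: W sin 28° = 1012 N down-slope, W cos 28° = 1904 N into the surface.
Along incline: T cos 31° = W sin 28° → T = 1181 N.
Perpendicular: N = W cos 28° − T sin 31° = 1295 N.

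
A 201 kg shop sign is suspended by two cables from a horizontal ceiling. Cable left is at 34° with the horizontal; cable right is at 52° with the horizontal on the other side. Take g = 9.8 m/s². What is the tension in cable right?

Weight W = 201 × 9.8 = 1970 N acts straight down.
Horizontal: T_left cos 34° = T_right cos 52°  →  T_left = 0.7426 T_right.
Vertical: T_left sin 34° + T_right sin 52° = 1970.
Substituting the horizontal relation into the vertical equation gives 1.203 T_right = 1970, so T_right = 1637 N.

T_right ≈ 1640 N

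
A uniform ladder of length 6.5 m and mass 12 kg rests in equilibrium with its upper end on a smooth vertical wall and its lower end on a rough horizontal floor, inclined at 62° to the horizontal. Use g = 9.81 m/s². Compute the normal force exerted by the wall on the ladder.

N_wall ≈ 31.3 N

Torques about the foot: N_wall · 6.5 sin 62° = 12×9.81×3.25 cos 62° → N_wall = 31.296 N.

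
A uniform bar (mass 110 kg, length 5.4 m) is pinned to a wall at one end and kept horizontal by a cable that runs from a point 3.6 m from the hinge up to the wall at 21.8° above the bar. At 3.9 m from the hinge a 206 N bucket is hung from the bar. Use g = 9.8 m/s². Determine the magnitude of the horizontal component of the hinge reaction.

H_x ≈ 2580 N

Take torques about the hinge: T sin 21.8° · 3.6 = 110×9.8×2.7 + 206×3.9 = 3714 N·m.
So T = 3714 / (0.3714 × 3.6) = 2778 N.
ΣF_x = 0: H_x = T cos 21.8° = 2579.4 N.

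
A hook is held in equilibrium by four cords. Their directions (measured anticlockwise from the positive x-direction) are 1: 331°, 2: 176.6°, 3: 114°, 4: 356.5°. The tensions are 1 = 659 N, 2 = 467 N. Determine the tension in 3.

T_3 ≈ 321 N

Resolve: ΣF_x = 659 cos 331° + 467 cos 176.6° + T_3 cos 114° + T_4 cos 356.5° = 0.
        ΣF_y = 659 sin 331° + 467 sin 176.6° + T_3 sin 114° + T_4 sin 356.5° = 0.
The known terms sum to (110.2, -291.8) N, so -0.4067 T_3 + 0.9981 T_4 = -110.2 and 0.9135 T_3 − 0.0610 T_4 = 291.8.
Solving simultaneously: T_3 = 320.8 N, T_4 = 20.31 N.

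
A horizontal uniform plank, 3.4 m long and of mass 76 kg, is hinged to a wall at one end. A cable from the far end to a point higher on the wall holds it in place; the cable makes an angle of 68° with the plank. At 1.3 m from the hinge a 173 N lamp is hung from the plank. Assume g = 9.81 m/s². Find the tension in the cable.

Take torques about the hinge: T sin 68° · 3.4 = 76×9.81×1.7 + 173×1.3 = 1492.4 N·m.
So T = 1492.4 / (0.9272 × 3.4) = 473.4 N.

T ≈ 473 N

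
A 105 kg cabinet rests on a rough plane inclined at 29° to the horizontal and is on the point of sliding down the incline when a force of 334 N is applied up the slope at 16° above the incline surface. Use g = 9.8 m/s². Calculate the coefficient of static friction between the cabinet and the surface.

μ ≈ 0.220

On the verge of sliding down the incline, friction is at its maximum μN and acts up the slope.
Perpendicular to incline: N = W cos 29° − P sin 16° = 900 − 92.06 = 807.9 N.
Along incline: P cos 16° + μN = W sin 29° → μ = (W sin 29° − P cos 16°) / N = 0.2201.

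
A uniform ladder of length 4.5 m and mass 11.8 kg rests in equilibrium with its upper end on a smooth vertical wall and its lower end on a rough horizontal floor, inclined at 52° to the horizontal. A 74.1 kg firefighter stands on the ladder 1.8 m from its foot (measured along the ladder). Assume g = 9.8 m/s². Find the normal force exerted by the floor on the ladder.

ΣF_y = 0: N_floor = 11.8×9.8 + 74.1×9.8 = 841.82 N.

N_floor ≈ 842 N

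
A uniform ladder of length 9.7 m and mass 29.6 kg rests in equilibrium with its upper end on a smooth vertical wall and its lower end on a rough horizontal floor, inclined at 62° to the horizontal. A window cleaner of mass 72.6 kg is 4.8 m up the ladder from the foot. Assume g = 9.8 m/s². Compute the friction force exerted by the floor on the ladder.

Torques about the foot: N_wall · 9.7 sin 62° = 29.6×9.8×4.85 cos 62° + 72.6×9.8×4.8 cos 62° → N_wall = 264.32 N.
ΣF_x = 0: f_floor = N_wall = 264.32 N.

f ≈ 264 N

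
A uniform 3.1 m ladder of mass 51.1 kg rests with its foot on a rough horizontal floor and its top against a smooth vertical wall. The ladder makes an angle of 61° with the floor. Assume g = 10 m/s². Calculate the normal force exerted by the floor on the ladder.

ΣF_y = 0: N_floor = 51.1×10 = 511 N.

N_floor ≈ 511 N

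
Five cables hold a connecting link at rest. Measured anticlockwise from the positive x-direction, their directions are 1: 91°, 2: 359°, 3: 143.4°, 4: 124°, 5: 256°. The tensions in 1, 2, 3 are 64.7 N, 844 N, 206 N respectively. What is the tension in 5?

T_5 ≈ 886 N

Resolve: ΣF_x = 64.7 cos 91° + 844 cos 359° + 206 cos 143.4° + T_4 cos 124° + T_5 cos 256° = 0.
        ΣF_y = 64.7 sin 91° + 844 sin 359° + 206 sin 143.4° + T_4 sin 124° + T_5 sin 256° = 0.
The known terms sum to (677.4, 172.8) N, so -0.5592 T_4 − 0.2419 T_5 = -677.4 and 0.8290 T_4 − 0.9703 T_5 = -172.8.
Solving simultaneously: T_4 = 828.2 N, T_5 = 885.7 N.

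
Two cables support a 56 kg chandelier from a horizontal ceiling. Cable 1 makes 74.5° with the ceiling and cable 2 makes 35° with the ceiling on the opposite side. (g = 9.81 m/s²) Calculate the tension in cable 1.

Weight W = 56 × 9.81 = 549.4 N acts straight down.
Horizontal: T_1 cos 74.5° = T_2 cos 35°  →  T_2 = 0.3262 T_1.
Vertical: T_1 sin 74.5° + T_2 sin 35° = 549.4.
Substituting the horizontal relation into the vertical equation gives 1.151 T_1 = 549.4, so T_1 = 477.4 N.

T_1 ≈ 477 N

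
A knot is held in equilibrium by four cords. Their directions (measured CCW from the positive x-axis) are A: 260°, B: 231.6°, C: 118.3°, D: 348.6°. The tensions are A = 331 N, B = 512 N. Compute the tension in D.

Resolve: ΣF_x = 331 cos 260° + 512 cos 231.6° + T_C cos 118.3° + T_D cos 348.6° = 0.
        ΣF_y = 331 sin 260° + 512 sin 231.6° + T_C sin 118.3° + T_D sin 348.6° = 0.
The known terms sum to (-375.5, -727.2) N, so -0.4741 T_C + 0.9803 T_D = 375.5 and 0.8805 T_C − 0.1977 T_D = 727.2.
Solving simultaneously: T_C = 1023 N, T_D = 877.8 N.

T_D ≈ 878 N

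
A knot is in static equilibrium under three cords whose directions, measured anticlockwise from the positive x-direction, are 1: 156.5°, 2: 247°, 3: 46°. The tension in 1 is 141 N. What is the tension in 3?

T_3 ≈ 393 N

Resolve: ΣF_x = 141 cos 156.5° + T_2 cos 247° + T_3 cos 46° = 0.
        ΣF_y = 141 sin 156.5° + T_2 sin 247° + T_3 sin 46° = 0.
The known terms sum to (-129.3, 56.22) N, so -0.3907 T_2 + 0.6947 T_3 = 129.3 and -0.9205 T_2 + 0.7193 T_3 = -56.22.
Solving simultaneously: T_2 = 368.5 N, T_3 = 393.4 N.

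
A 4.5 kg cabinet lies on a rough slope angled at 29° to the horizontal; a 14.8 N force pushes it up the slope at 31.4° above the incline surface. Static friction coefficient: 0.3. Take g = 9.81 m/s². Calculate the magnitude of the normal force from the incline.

N ≈ 30.9 N

Axes along / perpendicular to the incline. W sin 29° = 21.4 N down-slope; W cos 29° = 38.61 N into the surface.
Perpendicular: N = W cos 29° − P sin 31.4° = 38.61 − 7.711 = 30.9 N.
Along incline: P cos 31.4° + f = W sin 29° (friction acts up-slope) → f = 21.4 − 12.63 = 8.769 N.
|f| = 8.769 N ≤ μN = 9.27 N, so the cabinet is indeed static.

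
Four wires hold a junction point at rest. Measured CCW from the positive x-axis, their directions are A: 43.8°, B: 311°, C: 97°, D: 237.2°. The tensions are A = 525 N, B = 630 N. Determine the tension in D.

Resolve: ΣF_x = 525 cos 43.8° + 630 cos 311° + T_C cos 97° + T_D cos 237.2° = 0.
        ΣF_y = 525 sin 43.8° + 630 sin 311° + T_C sin 97° + T_D sin 237.2° = 0.
The known terms sum to (792.2, -112.1) N, so -0.1219 T_C − 0.5417 T_D = -792.2 and 0.9925 T_C − 0.8406 T_D = 112.1.
Solving simultaneously: T_C = 1135 N, T_D = 1207 N.

T_D ≈ 1210 N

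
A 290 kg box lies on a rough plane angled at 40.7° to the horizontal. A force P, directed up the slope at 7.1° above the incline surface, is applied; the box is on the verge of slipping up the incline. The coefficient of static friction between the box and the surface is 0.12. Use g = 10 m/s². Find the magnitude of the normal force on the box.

On the verge of sliding up the incline, friction equals μN and acts down the slope.
Perpendicular: N + P sin 7.1° = W cos 40.7° = 2199 N.
Along incline: P cos 7.1° = W sin 40.7° + μN  with W sin 40.7° = 1891 N.
Solving the pair for P and N: P = 2140 N, N = 1934 N (and f = μN = 232.1 N).

N ≈ 1930 N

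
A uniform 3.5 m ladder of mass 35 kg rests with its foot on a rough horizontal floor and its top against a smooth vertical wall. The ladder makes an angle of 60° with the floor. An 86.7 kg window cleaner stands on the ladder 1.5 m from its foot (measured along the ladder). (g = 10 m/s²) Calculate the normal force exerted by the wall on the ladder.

N_wall ≈ 316 N

Torques about the foot: N_wall · 3.5 sin 60° = 35×10×1.75 cos 60° + 86.7×10×1.5 cos 60° → N_wall = 315.56 N.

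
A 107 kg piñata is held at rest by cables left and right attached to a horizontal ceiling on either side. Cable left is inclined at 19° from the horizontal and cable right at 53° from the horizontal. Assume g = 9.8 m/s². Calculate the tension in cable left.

Weight W = 107 × 9.8 = 1049 N acts straight down.
Horizontal: T_left cos 19° = T_right cos 53°  →  T_right = 1.571 T_left.
Vertical: T_left sin 19° + T_right sin 53° = 1049.
Substituting the horizontal relation into the vertical equation gives 1.58 T_left = 1049, so T_left = 663.5 N.

T_left ≈ 664 N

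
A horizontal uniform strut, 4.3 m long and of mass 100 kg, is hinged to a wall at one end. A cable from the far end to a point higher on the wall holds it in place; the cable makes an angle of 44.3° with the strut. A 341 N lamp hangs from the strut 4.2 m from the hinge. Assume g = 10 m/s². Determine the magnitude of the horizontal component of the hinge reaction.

Take torques about the hinge: T sin 44.3° · 4.3 = 100×10×2.15 + 341×4.2 = 3582.2 N·m.
So T = 3582.2 / (0.6984 × 4.3) = 1192.8 N.
ΣF_x = 0: H_x = T cos 44.3° = 853.68 N.

H_x ≈ 854 N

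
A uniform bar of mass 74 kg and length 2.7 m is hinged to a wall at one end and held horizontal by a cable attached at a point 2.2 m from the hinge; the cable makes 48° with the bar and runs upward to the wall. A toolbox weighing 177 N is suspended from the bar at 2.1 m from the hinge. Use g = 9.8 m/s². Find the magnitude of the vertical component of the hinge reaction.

Take torques about the hinge: T sin 48° · 2.2 = 74×9.8×1.35 + 177×2.1 = 1350.7 N·m.
So T = 1350.7 / (0.7431 × 2.2) = 826.17 N.
ΣF_y = 0: H_y = (74×9.8 + 177) − T sin 48° = 902.2 − 613.96 = 288.24 N.

|H_y| ≈ 288 N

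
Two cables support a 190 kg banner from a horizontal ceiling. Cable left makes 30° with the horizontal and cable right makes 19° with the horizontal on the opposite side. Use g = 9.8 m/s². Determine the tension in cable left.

T_left ≈ 2330 N

Weight W = 190 × 9.8 = 1862 N acts straight down.
Horizontal: T_left cos 30° = T_right cos 19°  →  T_right = 0.9159 T_left.
Vertical: T_left sin 30° + T_right sin 19° = 1862.
Substituting the horizontal relation into the vertical equation gives 0.7982 T_left = 1862, so T_left = 2333 N.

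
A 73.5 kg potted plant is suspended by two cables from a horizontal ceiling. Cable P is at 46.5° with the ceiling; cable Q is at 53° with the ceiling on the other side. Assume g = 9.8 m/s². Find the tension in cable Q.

T_Q ≈ 503 N

Weight W = 73.5 × 9.8 = 720.3 N acts straight down.
Horizontal: T_P cos 46.5° = T_Q cos 53°  →  T_P = 0.8743 T_Q.
Vertical: T_P sin 46.5° + T_Q sin 53° = 720.3.
Substituting the horizontal relation into the vertical equation gives 1.433 T_Q = 720.3, so T_Q = 502.7 N.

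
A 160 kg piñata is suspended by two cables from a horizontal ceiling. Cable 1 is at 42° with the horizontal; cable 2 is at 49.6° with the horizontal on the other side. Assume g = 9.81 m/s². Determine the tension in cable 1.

Weight W = 160 × 9.81 = 1570 N acts straight down.
Horizontal: T_1 cos 42° = T_2 cos 49.6°  →  T_2 = 1.147 T_1.
Vertical: T_1 sin 42° + T_2 sin 49.6° = 1570.
Substituting the horizontal relation into the vertical equation gives 1.542 T_1 = 1570, so T_1 = 1018 N.

T_1 ≈ 1020 N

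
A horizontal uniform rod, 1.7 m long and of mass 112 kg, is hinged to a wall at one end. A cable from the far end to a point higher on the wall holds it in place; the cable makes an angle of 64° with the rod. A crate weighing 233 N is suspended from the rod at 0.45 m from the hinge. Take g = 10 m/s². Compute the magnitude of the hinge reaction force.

|H| ≈ 792 N

Take torques about the hinge: T sin 64° · 1.7 = 112×10×0.85 + 233×0.45 = 1056.8 N·m.
So T = 1056.8 / (0.8988 × 1.7) = 691.68 N.
ΣF_x = 0: H_x = T cos 64° = 303.21 N.
ΣF_y = 0: H_y = (112×10 + 233) − T sin 64° = 1353 − 621.68 = 731.32 N.
|H| = √(H_x² + H_y²) = √((303.21)² + (731.32)²) = 791.69 N.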